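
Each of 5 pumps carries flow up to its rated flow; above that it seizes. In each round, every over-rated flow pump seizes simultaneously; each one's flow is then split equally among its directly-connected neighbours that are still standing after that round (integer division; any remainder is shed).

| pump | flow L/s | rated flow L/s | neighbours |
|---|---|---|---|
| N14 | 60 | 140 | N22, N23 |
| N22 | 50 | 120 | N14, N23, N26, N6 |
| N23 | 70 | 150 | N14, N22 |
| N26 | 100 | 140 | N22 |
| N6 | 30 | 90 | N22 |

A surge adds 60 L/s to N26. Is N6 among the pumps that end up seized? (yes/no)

Round 1 — N26 at 160 > 140. N26 seizes.
  N26 sheds 160 L/s to N22: 160 each.
    N22: 50+160 = 210 > 120
Round 2 — N22 seizes.
  N22 sheds 210 L/s to N14, N23, N6: 70 each.
    N14: 60+70 = 130 ≤ 140
    N23: 70+70 = 140 ≤ 150
    N6: 30+70 = 100 > 90
Round 3 — N6 seizes.
  N6 sheds 100 L/s: no online neighbours, lost.
No further seizures.

yes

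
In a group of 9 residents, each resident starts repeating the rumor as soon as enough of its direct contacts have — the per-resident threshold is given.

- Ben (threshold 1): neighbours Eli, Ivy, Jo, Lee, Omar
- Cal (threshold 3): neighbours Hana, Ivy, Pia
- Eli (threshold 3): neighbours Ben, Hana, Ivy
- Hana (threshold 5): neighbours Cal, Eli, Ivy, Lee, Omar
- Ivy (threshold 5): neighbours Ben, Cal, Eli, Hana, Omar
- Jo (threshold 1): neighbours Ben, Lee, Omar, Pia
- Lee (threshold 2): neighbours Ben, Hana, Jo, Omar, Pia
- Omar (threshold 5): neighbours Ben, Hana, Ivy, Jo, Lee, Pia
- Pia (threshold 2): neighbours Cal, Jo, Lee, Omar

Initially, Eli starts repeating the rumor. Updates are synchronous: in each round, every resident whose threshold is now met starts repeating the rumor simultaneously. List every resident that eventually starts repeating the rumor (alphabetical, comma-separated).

Ben, Eli, Jo, Lee, Pia

Round 1 — Eli starts repeating the rumor (initial).
Round 2 — checking thresholds:
  Ben: 1 of 5 neighbours ≥ 1, starts repeating the rumor.
  Hana: 1 of 5 neighbours < 5, holds.
  Ivy: 1 of 5 neighbours < 5, holds.
Round 3 — checking thresholds:
  Hana: 1 of 5 neighbours < 5, holds.
  Ivy: 2 of 5 neighbours < 5, holds.
  Jo: 1 of 4 neighbours ≥ 1, starts repeating the rumor.
  Lee: 1 of 5 neighbours < 2, holds.
  Omar: 1 of 6 neighbours < 5, holds.
Round 4 — checking thresholds:
  Hana: 1 of 5 neighbours < 5, holds.
  Ivy: 2 of 5 neighbours < 5, holds.
  Lee: 2 of 5 neighbours ≥ 2, starts repeating the rumor.
  Omar: 2 of 6 neighbours < 5, holds.
  Pia: 1 of 4 neighbours < 2, holds.
Round 5 — checking thresholds:
  Hana: 2 of 5 neighbours < 5, holds.
  Ivy: 2 of 5 neighbours < 5, holds.
  Omar: 3 of 6 neighbours < 5, holds.
  Pia: 2 of 4 neighbours ≥ 2, starts repeating the rumor.
Round 6 — no new spreads; cascade stops.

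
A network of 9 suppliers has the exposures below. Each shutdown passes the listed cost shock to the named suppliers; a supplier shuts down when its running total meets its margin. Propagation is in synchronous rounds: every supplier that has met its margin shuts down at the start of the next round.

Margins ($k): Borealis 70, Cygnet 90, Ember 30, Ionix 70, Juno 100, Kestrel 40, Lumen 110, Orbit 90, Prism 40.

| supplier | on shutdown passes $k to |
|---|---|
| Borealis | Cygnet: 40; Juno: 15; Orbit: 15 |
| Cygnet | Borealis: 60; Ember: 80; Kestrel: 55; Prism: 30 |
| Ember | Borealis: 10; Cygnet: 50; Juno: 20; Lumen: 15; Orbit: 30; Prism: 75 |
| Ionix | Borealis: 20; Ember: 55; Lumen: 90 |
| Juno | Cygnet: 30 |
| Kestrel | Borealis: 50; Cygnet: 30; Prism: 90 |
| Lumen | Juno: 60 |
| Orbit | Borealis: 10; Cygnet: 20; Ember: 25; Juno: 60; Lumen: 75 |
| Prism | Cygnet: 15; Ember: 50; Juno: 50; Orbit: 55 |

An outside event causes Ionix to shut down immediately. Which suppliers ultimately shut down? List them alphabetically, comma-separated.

Ember, Ionix, Prism

Round 1 — Ionix shuts down (initial).
  Borealis: +20 → 20 < 70
  Ember: +55 → 55 ≥ 30
  Lumen: +90 → 90 < 110
Round 2 — Ember shuts down.
  Borealis: +10 → 30 < 70
  Cygnet: +50 → 50 < 90
  Juno: +20 → 20 < 100
  Lumen: +15 → 105 < 110
  Orbit: +30 → 30 < 90
  Prism: +75 → 75 ≥ 40
Round 3 — Prism shuts down.
  Cygnet: +15 → 65 < 90
  Juno: +50 → 70 < 100
  Orbit: +55 → 85 < 90
No further shutdowns.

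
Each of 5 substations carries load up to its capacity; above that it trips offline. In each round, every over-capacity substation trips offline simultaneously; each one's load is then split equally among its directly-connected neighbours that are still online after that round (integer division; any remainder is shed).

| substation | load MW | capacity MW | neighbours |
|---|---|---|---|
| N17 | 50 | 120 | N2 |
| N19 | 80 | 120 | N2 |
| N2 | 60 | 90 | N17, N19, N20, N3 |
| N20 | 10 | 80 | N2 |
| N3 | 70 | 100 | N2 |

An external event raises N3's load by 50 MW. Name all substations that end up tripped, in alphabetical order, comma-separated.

Round 1 — N3 at 120 > 100. N3 trips offline.
  N3 sheds 120 MW to N2: 120 each.
    N2: 60+120 = 180 > 90
Round 2 — N2 trips offline.
  N2 sheds 180 MW to N17, N19, N20: 60 each.
    N17: 50+60 = 110 ≤ 120
    N19: 80+60 = 140 > 120
    N20: 10+60 = 70 ≤ 80
Round 3 — N19 trips offline.
  N19 sheds 140 MW: no online neighbours, lost.
No further trips.

N19, N2, N3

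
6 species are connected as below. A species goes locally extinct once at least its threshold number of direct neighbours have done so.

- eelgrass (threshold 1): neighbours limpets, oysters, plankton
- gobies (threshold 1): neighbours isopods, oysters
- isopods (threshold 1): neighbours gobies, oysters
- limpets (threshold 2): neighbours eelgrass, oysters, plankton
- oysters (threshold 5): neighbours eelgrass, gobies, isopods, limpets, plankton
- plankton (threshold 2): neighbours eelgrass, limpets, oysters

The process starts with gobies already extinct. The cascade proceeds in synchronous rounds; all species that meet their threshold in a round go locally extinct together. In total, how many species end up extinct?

2

Round 1 — gobies goes locally extinct (initial).
Round 2 — checking thresholds:
  isopods: 1 of 2 neighbours ≥ 1, goes locally extinct.
  oysters: 1 of 5 neighbours < 5, not yet.
Round 3 — no new extinctions; cascade stops.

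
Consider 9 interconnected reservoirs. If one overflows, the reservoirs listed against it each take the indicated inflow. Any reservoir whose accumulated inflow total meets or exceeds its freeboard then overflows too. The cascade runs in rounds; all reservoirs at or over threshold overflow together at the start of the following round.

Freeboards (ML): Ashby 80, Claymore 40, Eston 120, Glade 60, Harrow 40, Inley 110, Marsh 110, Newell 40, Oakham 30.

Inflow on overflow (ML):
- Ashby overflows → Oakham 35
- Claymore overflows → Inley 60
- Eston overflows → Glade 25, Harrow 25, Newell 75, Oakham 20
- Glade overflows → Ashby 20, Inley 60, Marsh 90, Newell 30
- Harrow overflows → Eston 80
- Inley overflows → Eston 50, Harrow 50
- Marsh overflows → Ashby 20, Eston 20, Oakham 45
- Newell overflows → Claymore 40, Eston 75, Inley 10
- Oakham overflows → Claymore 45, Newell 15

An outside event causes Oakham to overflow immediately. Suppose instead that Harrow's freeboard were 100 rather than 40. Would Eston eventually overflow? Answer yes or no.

no

With Harrow's freeboard at 100:
Round 1 — Oakham overflows (initial).
  Claymore: +45 → 45 ≥ 40
  Newell: +15 → 15 < 40
Round 2 — Claymore overflows.
  Inley: +60 → 60 < 110
No further overflows.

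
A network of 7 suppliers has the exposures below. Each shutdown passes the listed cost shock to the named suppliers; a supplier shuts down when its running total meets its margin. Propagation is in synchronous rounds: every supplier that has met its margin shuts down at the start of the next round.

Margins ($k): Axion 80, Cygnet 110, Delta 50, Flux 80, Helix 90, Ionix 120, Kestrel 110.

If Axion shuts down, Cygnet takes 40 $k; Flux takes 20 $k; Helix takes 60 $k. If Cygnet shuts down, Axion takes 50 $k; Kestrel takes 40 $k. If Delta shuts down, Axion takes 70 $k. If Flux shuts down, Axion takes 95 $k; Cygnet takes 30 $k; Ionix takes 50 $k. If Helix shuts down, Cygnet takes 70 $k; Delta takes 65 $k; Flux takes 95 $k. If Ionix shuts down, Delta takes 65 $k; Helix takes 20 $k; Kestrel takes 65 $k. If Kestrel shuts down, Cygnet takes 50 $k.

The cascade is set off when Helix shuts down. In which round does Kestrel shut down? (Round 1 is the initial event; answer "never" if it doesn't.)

Round 1 — Helix shuts down (initial).
  Cygnet: +70 → 70 < 110
  Delta: +65 → 65 ≥ 50
  Flux: +95 → 95 ≥ 80
Round 2 — Delta, Flux shut down.
  Axion: +70+95 → 165 ≥ 80
  Cygnet: +30 → 100 < 110
  Ionix: +50 → 50 < 120
Round 3 — Axion shuts down.
  Cygnet: +40 → 140 ≥ 110
Round 4 — Cygnet shuts down.
  Kestrel: +40 → 40 < 110
No further shutdowns.

never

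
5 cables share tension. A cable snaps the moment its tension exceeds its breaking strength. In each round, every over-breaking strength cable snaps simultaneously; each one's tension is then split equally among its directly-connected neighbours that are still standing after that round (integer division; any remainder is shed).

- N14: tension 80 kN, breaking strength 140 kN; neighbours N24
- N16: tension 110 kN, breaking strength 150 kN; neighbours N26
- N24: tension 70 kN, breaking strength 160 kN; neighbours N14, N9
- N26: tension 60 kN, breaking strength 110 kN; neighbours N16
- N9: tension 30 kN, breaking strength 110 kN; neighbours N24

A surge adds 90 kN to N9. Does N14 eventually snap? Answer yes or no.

Round 1 — N9 at 120 > 110. N9 snaps.
  N9 sheds 120 kN to N24: 120 each.
    N24: 70+120 = 190 > 160
Round 2 — N24 snaps.
  N24 sheds 190 kN to N14: 190 each.
    N14: 80+190 = 270 > 140
Round 3 — N14 snaps.
  N14 sheds 270 kN: no online neighbours, lost.
No further breaks.

yes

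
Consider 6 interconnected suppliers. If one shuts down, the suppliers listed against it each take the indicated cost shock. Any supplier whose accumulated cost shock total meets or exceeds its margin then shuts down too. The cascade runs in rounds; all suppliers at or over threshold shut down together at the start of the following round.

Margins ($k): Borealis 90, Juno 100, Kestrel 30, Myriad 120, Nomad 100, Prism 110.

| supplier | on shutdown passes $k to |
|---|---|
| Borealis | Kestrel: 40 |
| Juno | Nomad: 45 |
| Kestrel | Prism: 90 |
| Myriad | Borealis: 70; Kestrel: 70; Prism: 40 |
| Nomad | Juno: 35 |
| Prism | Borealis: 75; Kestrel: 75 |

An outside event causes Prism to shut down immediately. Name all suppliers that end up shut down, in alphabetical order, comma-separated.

Kestrel, Prism

Round 1 — Prism shuts down (initial).
  Borealis: +75 → 75 < 90
  Kestrel: +75 → 75 ≥ 30
Round 2 — Kestrel shuts down.
No further shutdowns.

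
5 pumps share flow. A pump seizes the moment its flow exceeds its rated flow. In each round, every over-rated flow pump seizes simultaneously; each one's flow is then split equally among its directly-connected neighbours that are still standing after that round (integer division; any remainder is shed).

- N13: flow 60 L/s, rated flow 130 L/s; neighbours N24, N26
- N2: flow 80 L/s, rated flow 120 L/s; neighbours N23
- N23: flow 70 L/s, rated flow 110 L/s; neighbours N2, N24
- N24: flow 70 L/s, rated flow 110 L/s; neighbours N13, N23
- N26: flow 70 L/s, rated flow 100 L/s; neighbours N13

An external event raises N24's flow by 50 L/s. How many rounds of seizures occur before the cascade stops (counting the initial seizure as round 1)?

Round 1 — N24 at 120 > 110. N24 seizes.
  N24 sheds 120 L/s to N13, N23: 60 each.
    N13: 60+60 = 120 ≤ 130
    N23: 70+60 = 130 > 110
Round 2 — N23 seizes.
  N23 sheds 130 L/s to N2: 130 each.
    N2: 80+130 = 210 > 120
Round 3 — N2 seizes.
  N2 sheds 210 L/s: no online neighbours, lost.
No further seizures.

3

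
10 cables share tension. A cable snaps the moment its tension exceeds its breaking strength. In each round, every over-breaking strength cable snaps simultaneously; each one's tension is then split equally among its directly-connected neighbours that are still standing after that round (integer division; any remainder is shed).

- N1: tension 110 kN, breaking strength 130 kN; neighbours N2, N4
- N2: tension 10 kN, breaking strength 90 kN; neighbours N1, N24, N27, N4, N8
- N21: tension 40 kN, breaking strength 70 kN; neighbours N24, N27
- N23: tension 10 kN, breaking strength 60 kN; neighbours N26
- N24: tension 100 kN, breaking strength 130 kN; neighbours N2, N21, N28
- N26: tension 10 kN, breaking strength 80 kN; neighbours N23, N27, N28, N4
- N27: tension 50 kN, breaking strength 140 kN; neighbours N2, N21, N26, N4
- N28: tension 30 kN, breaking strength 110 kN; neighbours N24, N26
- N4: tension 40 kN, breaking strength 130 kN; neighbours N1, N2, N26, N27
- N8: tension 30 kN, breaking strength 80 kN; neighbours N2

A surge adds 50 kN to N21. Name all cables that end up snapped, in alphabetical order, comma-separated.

Round 1 — N21 at 90 > 70. N21 snaps.
  N21 sheds 90 kN to N24, N27: 45 each.
    N24: 100+45 = 145 > 130
    N27: 50+45 = 95 ≤ 140
Round 2 — N24 snaps.
  N24 sheds 145 kN to N2, N28: 72 each (1 lost).
    N2: 10+72 = 82 ≤ 90
    N28: 30+72 = 102 ≤ 110
No further breaks.

N21, N24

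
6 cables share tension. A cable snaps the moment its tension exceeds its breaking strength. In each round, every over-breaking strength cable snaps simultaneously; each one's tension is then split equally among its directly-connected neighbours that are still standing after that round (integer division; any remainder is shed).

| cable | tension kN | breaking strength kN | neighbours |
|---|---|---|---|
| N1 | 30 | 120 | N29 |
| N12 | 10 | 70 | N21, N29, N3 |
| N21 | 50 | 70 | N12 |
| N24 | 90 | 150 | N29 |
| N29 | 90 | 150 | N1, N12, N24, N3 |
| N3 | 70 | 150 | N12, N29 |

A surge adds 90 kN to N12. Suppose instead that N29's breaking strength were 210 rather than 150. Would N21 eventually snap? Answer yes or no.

With N29's breaking strength at 210:
Round 1 — N12 at 100 > 70. N12 snaps.
  N12 sheds 100 kN to N21, N29, N3: 33 each (1 lost).
    N21: 50+33 = 83 > 70
    N29: 90+33 = 123 ≤ 210
    N3: 70+33 = 103 ≤ 150
Round 2 — N21 snaps.
  N21 sheds 83 kN: no online neighbours, lost.
No further breaks.

yes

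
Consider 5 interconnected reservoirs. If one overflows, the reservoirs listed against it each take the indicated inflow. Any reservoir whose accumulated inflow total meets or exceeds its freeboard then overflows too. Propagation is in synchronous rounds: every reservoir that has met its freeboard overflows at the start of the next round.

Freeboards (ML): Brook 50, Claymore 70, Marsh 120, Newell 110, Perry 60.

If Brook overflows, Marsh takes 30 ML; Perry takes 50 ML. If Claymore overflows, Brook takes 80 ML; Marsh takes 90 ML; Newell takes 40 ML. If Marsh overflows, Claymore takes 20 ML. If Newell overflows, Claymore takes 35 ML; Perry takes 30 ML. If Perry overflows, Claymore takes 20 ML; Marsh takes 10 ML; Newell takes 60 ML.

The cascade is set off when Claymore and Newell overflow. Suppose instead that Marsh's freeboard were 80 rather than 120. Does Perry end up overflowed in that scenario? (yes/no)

yes

With Marsh's freeboard at 80:
Round 1 — Claymore, Newell overflow (initial).
  Brook: +80 → 80 ≥ 50
  Marsh: +90 → 90 ≥ 80
  Perry: +30 → 30 < 60
Round 2 — Brook, Marsh overflow.
  Perry: +50 → 80 ≥ 60
Round 3 — Perry overflows.
No further overflows.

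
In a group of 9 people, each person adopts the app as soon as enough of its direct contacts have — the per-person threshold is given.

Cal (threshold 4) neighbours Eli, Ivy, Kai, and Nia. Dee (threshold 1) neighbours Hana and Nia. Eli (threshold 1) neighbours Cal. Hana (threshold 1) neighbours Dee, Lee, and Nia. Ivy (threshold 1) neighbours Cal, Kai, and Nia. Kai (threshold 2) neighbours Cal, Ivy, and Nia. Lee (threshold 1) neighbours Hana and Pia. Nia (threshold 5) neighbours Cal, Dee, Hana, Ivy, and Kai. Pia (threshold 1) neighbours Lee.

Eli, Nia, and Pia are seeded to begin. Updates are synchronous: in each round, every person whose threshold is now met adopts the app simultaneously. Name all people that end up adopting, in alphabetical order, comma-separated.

Round 1 — Eli, Nia, Pia adopt the app (initial).
Round 2 — checking thresholds:
  Cal: 2 of 4 neighbours < 4, holds.
  Dee: 1 of 2 neighbours ≥ 1, adopts the app.
  Hana: 1 of 3 neighbours ≥ 1, adopts the app.
  Ivy: 1 of 3 neighbours ≥ 1, adopts the app.
  Kai: 1 of 3 neighbours < 2, holds.
  Lee: 1 of 2 neighbours ≥ 1, adopts the app.
Round 3 — checking thresholds:
  Cal: 3 of 4 neighbours < 4, holds.
  Kai: 2 of 3 neighbours ≥ 2, adopts the app.
Round 4 — checking thresholds:
  Cal: 4 of 4 neighbours ≥ 4, adopts the app.
Round 5 — no new adoptions; cascade stops.

Cal, Dee, Eli, Hana, Ivy, Kai, Lee, Nia, Pia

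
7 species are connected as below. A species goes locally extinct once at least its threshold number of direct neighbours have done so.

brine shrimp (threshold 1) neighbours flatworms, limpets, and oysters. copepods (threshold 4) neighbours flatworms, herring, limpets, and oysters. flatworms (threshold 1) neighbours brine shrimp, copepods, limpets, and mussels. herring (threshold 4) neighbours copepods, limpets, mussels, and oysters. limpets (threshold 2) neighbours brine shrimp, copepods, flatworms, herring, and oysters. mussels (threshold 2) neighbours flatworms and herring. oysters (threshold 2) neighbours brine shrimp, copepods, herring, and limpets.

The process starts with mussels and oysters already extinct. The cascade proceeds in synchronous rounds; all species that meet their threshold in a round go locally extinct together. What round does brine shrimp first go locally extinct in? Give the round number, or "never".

2

Round 1 — mussels, oysters go locally extinct (initial).
Round 2 — checking thresholds:
  brine shrimp: 1 of 3 neighbours ≥ 1, goes locally extinct.
  copepods: 1 of 4 neighbours < 4, holds.
  flatworms: 1 of 4 neighbours ≥ 1, goes locally extinct.
  herring: 2 of 4 neighbours < 4, holds.
  limpets: 1 of 5 neighbours < 2, holds.
Round 3 — checking thresholds:
  copepods: 2 of 4 neighbours < 4, holds.
  herring: 2 of 4 neighbours < 4, holds.
  limpets: 3 of 5 neighbours ≥ 2, goes locally extinct.
Round 4 — no new extinctions; cascade stops.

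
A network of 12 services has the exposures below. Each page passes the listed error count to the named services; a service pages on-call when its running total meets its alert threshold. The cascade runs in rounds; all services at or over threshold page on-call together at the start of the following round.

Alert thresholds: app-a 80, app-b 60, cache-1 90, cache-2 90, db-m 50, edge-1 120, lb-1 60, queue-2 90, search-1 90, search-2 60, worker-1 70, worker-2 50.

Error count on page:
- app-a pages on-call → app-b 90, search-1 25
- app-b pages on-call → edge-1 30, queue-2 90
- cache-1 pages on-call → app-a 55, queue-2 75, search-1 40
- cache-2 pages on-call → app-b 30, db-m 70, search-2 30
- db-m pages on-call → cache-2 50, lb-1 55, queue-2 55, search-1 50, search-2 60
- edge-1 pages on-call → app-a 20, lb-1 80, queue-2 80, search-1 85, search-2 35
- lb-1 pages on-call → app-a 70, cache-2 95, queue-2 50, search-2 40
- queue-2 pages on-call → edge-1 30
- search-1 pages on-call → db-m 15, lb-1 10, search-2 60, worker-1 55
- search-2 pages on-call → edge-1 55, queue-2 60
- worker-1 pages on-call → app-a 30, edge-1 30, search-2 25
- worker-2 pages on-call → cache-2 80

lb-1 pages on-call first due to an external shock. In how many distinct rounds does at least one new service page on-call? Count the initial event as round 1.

4

Round 1 — lb-1 pages on-call (initial).
  app-a: +70 → 70 < 80
  cache-2: +95 → 95 ≥ 90
  queue-2: +50 → 50 < 90
  search-2: +40 → 40 < 60
Round 2 — cache-2 pages on-call.
  app-b: +30 → 30 < 60
  db-m: +70 → 70 ≥ 50
  search-2: +30 → 70 ≥ 60
Round 3 — db-m, search-2 page on-call.
  edge-1: +55 → 55 < 120
  queue-2: +55+60 → 165 ≥ 90
  search-1: +50 → 50 < 90
Round 4 — queue-2 pages on-call.
  edge-1: +30 → 85 < 120
No further pages.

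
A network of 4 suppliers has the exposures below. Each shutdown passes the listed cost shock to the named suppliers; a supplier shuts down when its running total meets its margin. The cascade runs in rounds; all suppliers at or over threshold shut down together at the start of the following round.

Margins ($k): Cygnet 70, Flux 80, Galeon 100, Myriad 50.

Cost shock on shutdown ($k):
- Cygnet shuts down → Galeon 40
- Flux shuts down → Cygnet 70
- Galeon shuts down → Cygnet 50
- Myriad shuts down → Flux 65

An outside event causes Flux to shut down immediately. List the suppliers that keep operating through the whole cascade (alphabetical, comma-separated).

Round 1 — Flux shuts down (initial).
  Cygnet: +70 → 70 ≥ 70
Round 2 — Cygnet shuts down.
  Galeon: +40 → 40 < 100
No further shutdowns.

Galeon, Myriad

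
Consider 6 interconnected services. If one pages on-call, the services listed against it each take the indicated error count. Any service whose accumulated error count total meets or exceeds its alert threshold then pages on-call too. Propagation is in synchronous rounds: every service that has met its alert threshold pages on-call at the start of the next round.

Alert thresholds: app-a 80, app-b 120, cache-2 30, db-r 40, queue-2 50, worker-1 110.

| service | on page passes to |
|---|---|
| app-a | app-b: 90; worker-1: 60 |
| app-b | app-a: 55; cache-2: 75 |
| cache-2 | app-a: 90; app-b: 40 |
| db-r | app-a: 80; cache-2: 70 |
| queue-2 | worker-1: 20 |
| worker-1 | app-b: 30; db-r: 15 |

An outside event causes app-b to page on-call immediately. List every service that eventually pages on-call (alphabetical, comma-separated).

app-a, app-b, cache-2

Round 1 — app-b pages on-call (initial).
  app-a: +55 → 55 < 80
  cache-2: +75 → 75 ≥ 30
Round 2 — cache-2 pages on-call.
  app-a: +90 → 145 ≥ 80
Round 3 — app-a pages on-call.
  worker-1: +60 → 60 < 110
No further pages.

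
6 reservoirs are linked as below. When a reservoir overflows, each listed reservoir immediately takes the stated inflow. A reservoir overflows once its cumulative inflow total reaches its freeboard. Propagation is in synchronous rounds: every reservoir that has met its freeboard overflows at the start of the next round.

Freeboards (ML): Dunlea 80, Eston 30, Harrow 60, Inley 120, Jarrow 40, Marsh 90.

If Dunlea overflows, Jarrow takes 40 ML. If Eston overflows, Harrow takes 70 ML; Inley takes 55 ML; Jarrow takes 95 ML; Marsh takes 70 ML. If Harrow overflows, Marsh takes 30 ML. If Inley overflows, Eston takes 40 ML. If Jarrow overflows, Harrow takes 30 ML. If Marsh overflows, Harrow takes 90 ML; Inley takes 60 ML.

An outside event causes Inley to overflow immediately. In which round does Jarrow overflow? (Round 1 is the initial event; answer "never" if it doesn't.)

Round 1 — Inley overflows (initial).
  Eston: +40 → 40 ≥ 30
Round 2 — Eston overflows.
  Harrow: +70 → 70 ≥ 60
  Jarrow: +95 → 95 ≥ 40
  Marsh: +70 → 70 < 90
Round 3 — Harrow, Jarrow overflow.
  Marsh: +30 → 100 ≥ 90
Round 4 — Marsh overflows.
No further overflows.

3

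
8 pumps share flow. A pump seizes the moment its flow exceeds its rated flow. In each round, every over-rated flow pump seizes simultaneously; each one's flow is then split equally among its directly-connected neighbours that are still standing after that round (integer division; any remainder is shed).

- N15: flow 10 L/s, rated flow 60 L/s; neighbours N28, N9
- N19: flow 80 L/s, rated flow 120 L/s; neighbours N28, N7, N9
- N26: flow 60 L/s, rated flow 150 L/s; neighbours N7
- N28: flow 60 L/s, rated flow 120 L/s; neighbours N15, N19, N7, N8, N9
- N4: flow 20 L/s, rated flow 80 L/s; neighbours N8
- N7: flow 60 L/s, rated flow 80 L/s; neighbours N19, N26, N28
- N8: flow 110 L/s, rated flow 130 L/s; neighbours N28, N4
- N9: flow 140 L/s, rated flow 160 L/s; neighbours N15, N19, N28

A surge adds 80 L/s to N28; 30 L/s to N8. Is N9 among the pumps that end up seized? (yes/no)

yes

Round 1 — N28 at 140 > 120; N8 at 140 > 130. N28, N8 seize.
  N28 sheds 140 L/s to N15, N19, N7, N9: 35 each.
    N15: 10+35 = 45 ≤ 60
    N19: 80+35 = 115 ≤ 120
    N7: 60+35 = 95 > 80
    N9: 140+35 = 175 > 160
  N8 sheds 140 L/s to N4: 140 each.
    N4: 20+140 = 160 > 80
Round 2 — N4, N7, N9 seize.
  N4 sheds 160 L/s: no online neighbours, lost.
  N7 sheds 95 L/s to N19, N26: 47 each (1 lost).
    N19: 115+47 = 162 > 120
    N26: 60+47 = 107 ≤ 150
  N9 sheds 175 L/s to N15, N19: 87 each (1 lost).
    N15: 45+87 = 132 > 60
    N19: 162+87 = 249 > 120
Round 3 — N15, N19 seize.
  N15 sheds 132 L/s: no online neighbours, lost.
  N19 sheds 249 L/s: no online neighbours, lost.
No further seizures.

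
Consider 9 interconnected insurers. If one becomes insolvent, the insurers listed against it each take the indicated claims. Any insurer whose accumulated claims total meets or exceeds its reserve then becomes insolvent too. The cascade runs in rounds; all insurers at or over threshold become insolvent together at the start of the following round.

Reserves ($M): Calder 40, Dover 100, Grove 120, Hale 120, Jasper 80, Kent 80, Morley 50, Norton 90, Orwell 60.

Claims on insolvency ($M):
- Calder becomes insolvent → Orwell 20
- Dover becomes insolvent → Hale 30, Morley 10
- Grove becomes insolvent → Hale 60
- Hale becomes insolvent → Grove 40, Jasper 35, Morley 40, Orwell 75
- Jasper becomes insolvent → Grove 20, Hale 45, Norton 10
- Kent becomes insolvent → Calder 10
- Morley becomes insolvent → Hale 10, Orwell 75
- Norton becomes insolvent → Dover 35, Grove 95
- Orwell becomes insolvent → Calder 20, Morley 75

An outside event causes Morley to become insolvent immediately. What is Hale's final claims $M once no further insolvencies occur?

10

Round 1 — Morley becomes insolvent (initial).
  Hale: +10 → 10 < 120
  Orwell: +75 → 75 ≥ 60
Round 2 — Orwell becomes insolvent.
  Calder: +20 → 20 < 40
No further insolvencies.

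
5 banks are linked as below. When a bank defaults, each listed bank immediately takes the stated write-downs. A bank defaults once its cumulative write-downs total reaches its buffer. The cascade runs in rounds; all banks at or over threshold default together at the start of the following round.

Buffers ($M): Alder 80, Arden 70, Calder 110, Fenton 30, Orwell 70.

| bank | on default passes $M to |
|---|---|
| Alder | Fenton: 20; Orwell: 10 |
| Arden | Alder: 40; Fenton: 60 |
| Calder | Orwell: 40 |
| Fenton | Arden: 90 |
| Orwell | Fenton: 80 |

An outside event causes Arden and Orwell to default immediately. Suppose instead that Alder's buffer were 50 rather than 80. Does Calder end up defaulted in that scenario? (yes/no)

With Alder's buffer at 50:
Round 1 — Arden, Orwell default (initial).
  Alder: +40 → 40 < 50
  Fenton: +60+80 → 140 ≥ 30
Round 2 — Fenton defaults.
No further defaults.

no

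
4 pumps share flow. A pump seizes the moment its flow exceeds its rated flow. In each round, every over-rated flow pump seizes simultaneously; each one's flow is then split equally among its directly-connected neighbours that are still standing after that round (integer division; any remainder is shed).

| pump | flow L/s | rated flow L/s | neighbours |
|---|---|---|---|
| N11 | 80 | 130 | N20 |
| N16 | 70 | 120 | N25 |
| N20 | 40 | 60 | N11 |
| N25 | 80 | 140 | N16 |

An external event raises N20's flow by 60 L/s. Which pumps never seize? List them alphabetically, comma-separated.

N16, N25

Round 1 — N20 at 100 > 60. N20 seizes.
  N20 sheds 100 L/s to N11: 100 each.
    N11: 80+100 = 180 > 130
Round 2 — N11 seizes.
  N11 sheds 180 L/s: no online neighbours, lost.
No further seizures.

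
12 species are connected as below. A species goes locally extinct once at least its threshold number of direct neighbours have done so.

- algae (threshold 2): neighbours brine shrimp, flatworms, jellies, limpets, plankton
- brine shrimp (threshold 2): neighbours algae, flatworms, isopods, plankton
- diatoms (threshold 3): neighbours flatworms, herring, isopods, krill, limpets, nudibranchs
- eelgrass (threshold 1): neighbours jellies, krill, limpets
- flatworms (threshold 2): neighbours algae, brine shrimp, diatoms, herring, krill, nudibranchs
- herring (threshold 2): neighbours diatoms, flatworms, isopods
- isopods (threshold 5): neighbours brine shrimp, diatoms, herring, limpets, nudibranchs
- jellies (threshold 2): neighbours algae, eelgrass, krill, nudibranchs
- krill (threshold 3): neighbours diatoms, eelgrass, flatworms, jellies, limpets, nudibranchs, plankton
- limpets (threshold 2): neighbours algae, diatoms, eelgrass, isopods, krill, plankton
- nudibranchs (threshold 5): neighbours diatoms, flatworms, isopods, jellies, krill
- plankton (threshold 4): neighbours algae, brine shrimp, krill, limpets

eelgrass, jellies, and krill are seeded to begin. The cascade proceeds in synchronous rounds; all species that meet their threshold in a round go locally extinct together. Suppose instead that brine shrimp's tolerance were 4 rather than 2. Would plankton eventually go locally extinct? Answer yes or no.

With brine shrimp's tolerance at 4:
Round 1 — eelgrass, jellies, krill go locally extinct (initial).
Round 2 — checking thresholds:
  algae: 1 of 5 neighbours < 2, not yet.
  diatoms: 1 of 6 neighbours < 3, not yet.
  flatworms: 1 of 6 neighbours < 2, not yet.
  limpets: 2 of 6 neighbours ≥ 2, goes locally extinct.
  nudibranchs: 2 of 5 neighbours < 5, not yet.
  plankton: 1 of 4 neighbours < 4, not yet.
Round 3 — checking thresholds:
  algae: 2 of 5 neighbours ≥ 2, goes locally extinct.
  diatoms: 2 of 6 neighbours < 3, not yet.
  flatworms: 1 of 6 neighbours < 2, not yet.
  isopods: 1 of 5 neighbours < 5, not yet.
  nudibranchs: 2 of 5 neighbours < 5, not yet.
  plankton: 2 of 4 neighbours < 4, not yet.
Round 4 — checking thresholds:
  brine shrimp: 1 of 4 neighbours < 4, not yet.
  diatoms: 2 of 6 neighbours < 3, not yet.
  flatworms: 2 of 6 neighbours ≥ 2, goes locally extinct.
  isopods: 1 of 5 neighbours < 5, not yet.
  nudibranchs: 2 of 5 neighbours < 5, not yet.
  plankton: 3 of 4 neighbours < 4, not yet.
Round 5 — checking thresholds:
  brine shrimp: 2 of 4 neighbours < 4, not yet.
  diatoms: 3 of 6 neighbours ≥ 3, goes locally extinct.
  herring: 1 of 3 neighbours < 2, not yet.
  isopods: 1 of 5 neighbours < 5, not yet.
  nudibranchs: 3 of 5 neighbours < 5, not yet.
  plankton: 3 of 4 neighbours < 4, not yet.
Round 6 — checking thresholds:
  brine shrimp: 2 of 4 neighbours < 4, not yet.
  herring: 2 of 3 neighbours ≥ 2, goes locally extinct.
  isopods: 2 of 5 neighbours < 5, not yet.
  nudibranchs: 4 of 5 neighbours < 5, not yet.
  plankton: 3 of 4 neighbours < 4, not yet.
Round 7 — no new extinctions; cascade stops.

no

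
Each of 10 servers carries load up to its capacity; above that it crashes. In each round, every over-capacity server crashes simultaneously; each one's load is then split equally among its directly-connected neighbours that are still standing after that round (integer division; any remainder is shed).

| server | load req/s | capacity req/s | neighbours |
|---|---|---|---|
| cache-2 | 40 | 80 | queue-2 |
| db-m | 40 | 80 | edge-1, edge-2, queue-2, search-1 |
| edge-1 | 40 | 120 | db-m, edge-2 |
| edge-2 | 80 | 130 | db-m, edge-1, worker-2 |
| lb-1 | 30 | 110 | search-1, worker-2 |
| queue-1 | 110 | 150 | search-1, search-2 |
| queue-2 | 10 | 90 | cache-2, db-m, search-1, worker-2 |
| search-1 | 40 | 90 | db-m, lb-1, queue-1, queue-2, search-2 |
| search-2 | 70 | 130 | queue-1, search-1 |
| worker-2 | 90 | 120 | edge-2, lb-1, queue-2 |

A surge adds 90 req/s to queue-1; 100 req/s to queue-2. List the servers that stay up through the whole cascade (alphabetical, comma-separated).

cache-2

Round 1 — queue-1 at 200 > 150; queue-2 at 110 > 90. queue-1, queue-2 crash.
  queue-1 sheds 200 req/s to search-1, search-2: 100 each.
    search-1: 40+100 = 140 > 90
    search-2: 70+100 = 170 > 130
  queue-2 sheds 110 req/s to cache-2, db-m, search-1, worker-2: 27 each (2 lost).
    cache-2: 40+27 = 67 ≤ 80
    db-m: 40+27 = 67 ≤ 80
    search-1: 140+27 = 167 > 90
    worker-2: 90+27 = 117 ≤ 120
Round 2 — search-1, search-2 crash.
  search-1 sheds 167 req/s to db-m, lb-1: 83 each (1 lost).
    db-m: 67+83 = 150 > 80
    lb-1: 30+83 = 113 > 110
  search-2 sheds 170 req/s: no online neighbours, lost.
Round 3 — db-m, lb-1 crash.
  db-m sheds 150 req/s to edge-1, edge-2: 75 each.
    edge-1: 40+75 = 115 ≤ 120
    edge-2: 80+75 = 155 > 130
  lb-1 sheds 113 req/s to worker-2: 113 each.
    worker-2: 117+113 = 230 > 120
Round 4 — edge-2, worker-2 crash.
  edge-2 sheds 155 req/s to edge-1: 155 each.
    edge-1: 115+155 = 270 > 120
  worker-2 sheds 230 req/s: no online neighbours, lost.
Round 5 — edge-1 crashes.
  edge-1 sheds 270 req/s: no online neighbours, lost.
No further crashes.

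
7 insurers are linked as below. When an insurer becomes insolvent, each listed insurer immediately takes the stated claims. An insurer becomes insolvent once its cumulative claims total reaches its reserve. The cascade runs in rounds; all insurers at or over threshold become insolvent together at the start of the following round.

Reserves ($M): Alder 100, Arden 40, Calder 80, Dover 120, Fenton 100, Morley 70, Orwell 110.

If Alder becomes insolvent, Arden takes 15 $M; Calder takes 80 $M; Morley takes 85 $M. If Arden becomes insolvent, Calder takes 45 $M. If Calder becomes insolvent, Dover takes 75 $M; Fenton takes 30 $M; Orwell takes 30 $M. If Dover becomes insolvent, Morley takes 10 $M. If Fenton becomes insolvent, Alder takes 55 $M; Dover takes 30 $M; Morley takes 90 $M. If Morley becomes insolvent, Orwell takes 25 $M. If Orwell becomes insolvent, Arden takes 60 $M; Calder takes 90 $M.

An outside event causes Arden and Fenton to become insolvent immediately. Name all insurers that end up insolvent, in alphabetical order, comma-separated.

Round 1 — Arden, Fenton become insolvent (initial).
  Alder: +55 → 55 < 100
  Calder: +45 → 45 < 80
  Dover: +30 → 30 < 120
  Morley: +90 → 90 ≥ 70
Round 2 — Morley becomes insolvent.
  Orwell: +25 → 25 < 110
No further insolvencies.

Arden, Fenton, Morley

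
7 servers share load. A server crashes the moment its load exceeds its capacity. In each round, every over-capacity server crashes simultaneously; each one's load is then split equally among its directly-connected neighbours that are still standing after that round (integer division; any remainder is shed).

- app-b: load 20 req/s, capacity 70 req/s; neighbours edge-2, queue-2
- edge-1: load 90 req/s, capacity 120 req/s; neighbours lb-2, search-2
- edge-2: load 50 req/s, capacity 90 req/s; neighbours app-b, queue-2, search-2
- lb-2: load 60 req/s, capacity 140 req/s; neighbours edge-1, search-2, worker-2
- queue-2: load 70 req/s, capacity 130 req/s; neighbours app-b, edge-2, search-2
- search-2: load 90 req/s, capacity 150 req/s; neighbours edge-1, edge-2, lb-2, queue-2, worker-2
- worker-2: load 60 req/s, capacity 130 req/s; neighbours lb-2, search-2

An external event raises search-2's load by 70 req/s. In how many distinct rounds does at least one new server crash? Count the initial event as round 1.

4

Round 1 — search-2 at 160 > 150. search-2 crashes.
  search-2 sheds 160 req/s to edge-1, edge-2, lb-2, queue-2, worker-2: 32 each.
    edge-1: 90+32 = 122 > 120
    edge-2: 50+32 = 82 ≤ 90
    lb-2: 60+32 = 92 ≤ 140
    queue-2: 70+32 = 102 ≤ 130
    worker-2: 60+32 = 92 ≤ 130
Round 2 — edge-1 crashes.
  edge-1 sheds 122 req/s to lb-2: 122 each.
    lb-2: 92+122 = 214 > 140
Round 3 — lb-2 crashes.
  lb-2 sheds 214 req/s to worker-2: 214 each.
    worker-2: 92+214 = 306 > 130
Round 4 — worker-2 crashes.
  worker-2 sheds 306 req/s: no online neighbours, lost.
No further crashes.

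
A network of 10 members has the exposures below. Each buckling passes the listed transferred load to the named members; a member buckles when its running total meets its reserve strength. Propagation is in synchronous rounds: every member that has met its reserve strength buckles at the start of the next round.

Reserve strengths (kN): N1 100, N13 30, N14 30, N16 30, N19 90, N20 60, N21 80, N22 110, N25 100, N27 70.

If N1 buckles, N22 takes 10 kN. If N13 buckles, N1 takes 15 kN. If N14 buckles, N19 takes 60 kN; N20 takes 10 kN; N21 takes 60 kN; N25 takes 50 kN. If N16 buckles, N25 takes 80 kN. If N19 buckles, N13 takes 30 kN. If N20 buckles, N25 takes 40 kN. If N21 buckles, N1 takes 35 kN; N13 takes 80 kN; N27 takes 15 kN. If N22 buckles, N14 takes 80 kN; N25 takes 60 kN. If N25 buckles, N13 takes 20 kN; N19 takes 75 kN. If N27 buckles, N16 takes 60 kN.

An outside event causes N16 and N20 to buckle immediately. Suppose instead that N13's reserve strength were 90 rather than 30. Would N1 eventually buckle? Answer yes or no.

With N13's reserve strength at 90:
Round 1 — N16, N20 buckle (initial).
  N25: +80+40 → 120 ≥ 100
Round 2 — N25 buckles.
  N13: +20 → 20 < 90
  N19: +75 → 75 < 90
No further bucklings.

no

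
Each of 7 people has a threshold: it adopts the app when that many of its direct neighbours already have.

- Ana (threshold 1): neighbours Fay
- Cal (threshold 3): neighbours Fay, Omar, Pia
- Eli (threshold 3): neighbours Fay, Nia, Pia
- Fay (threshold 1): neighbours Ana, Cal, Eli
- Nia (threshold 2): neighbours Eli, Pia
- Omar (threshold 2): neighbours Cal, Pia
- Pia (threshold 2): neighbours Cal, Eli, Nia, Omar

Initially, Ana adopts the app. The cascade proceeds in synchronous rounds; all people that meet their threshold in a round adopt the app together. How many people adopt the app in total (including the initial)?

2

Round 1 — Ana adopts the app (initial).
Round 2 — checking thresholds:
  Fay: 1 of 3 neighbours ≥ 1, adopts the app.
Round 3 — no new adoptions; cascade stops.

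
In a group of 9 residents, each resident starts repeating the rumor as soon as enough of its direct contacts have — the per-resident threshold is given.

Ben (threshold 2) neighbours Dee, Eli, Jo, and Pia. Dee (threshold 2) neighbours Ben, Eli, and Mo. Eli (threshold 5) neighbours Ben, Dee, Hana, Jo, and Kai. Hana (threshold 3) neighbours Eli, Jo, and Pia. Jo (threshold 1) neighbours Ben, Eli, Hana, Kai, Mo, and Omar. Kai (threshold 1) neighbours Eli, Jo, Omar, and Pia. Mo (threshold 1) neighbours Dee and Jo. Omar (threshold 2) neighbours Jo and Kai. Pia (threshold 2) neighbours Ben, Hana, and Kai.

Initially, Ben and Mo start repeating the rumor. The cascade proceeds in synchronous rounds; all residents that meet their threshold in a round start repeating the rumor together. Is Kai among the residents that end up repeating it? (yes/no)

Round 1 — Ben, Mo start repeating the rumor (initial).
Round 2 — checking thresholds:
  Dee: 2 of 3 neighbours ≥ 2, starts repeating the rumor.
  Eli: 1 of 5 neighbours < 5, not yet.
  Jo: 2 of 6 neighbours ≥ 1, starts repeating the rumor.
  Pia: 1 of 3 neighbours < 2, not yet.
Round 3 — checking thresholds:
  Eli: 3 of 5 neighbours < 5, not yet.
  Hana: 1 of 3 neighbours < 3, not yet.
  Kai: 1 of 4 neighbours ≥ 1, starts repeating the rumor.
  Omar: 1 of 2 neighbours < 2, not yet.
  Pia: 1 of 3 neighbours < 2, not yet.
Round 4 — checking thresholds:
  Eli: 4 of 5 neighbours < 5, not yet.
  Hana: 1 of 3 neighbours < 3, not yet.
  Omar: 2 of 2 neighbours ≥ 2, starts repeating the rumor.
  Pia: 2 of 3 neighbours ≥ 2, starts repeating the rumor.
Round 5 — no new spreads; cascade stops.

yes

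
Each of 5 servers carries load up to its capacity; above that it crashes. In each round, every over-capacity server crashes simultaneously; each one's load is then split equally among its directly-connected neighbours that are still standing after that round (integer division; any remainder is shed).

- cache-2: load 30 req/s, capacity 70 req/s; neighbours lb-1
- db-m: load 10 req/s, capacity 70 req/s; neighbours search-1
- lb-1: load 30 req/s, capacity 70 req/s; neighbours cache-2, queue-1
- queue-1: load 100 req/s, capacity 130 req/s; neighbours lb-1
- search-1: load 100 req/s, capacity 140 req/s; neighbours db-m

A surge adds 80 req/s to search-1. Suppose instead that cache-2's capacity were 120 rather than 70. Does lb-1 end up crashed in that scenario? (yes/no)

no

With cache-2's capacity at 120:
Round 1 — search-1 at 180 > 140. search-1 crashes.
  search-1 sheds 180 req/s to db-m: 180 each.
    db-m: 10+180 = 190 > 70
Round 2 — db-m crashes.
  db-m sheds 190 req/s: no online neighbours, lost.
No further crashes.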